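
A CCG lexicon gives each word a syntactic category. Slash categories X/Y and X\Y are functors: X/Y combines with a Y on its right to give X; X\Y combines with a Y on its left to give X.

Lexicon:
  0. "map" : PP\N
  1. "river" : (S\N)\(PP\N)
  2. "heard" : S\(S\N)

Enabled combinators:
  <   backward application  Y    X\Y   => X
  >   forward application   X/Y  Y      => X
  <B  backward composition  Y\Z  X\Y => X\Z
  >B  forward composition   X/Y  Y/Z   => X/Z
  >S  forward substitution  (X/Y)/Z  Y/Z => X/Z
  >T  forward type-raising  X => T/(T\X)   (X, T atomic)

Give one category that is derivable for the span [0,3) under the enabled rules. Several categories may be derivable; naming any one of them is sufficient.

[0,3] S   <
  [0,2] S\N   <
    [0,1] "map" : PP\N
    [1,2] "river" : (S\N)\(PP\N)
  [2,3] "heard" : S\(S\N)

S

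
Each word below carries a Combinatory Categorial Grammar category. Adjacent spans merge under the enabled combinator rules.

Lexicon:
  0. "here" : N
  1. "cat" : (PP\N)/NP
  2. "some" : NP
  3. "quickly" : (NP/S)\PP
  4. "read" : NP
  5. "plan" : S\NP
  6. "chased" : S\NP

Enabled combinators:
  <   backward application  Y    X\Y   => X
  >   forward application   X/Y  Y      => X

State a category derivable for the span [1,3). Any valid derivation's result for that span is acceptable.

[0,7] S   <
  [0,6] NP   >
    [0,4] NP/S   <
      [0,3] PP   <
        [0,1] "here" : N
        [1,3] PP\N   >
          [1,2] "cat" : (PP\N)/NP
          [2,3] "some" : NP
      [3,4] "quickly" : (NP/S)\PP
    [4,6] S   <
      [4,5] "read" : NP
      [5,6] "plan" : S\NP
  [6,7] "chased" : S\NP

PP\N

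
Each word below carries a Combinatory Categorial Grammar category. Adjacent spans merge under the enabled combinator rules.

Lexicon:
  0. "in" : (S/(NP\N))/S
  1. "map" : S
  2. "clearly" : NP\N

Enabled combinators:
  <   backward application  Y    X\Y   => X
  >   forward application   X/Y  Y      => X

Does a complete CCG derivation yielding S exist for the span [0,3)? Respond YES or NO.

[0,3] S   >
  [0,2] S/(NP\N)   >
    [0,1] "in" : (S/(NP\N))/S
    [1,2] "map" : S
  [2,3] "clearly" : NP\N

YES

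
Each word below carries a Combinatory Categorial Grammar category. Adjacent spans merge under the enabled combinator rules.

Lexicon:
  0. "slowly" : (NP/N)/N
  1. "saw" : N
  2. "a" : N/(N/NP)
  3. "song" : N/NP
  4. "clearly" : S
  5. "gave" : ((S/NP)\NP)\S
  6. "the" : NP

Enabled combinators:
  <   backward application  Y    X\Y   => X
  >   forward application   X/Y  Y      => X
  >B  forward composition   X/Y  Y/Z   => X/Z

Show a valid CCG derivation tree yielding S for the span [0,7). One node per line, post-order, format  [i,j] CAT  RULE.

[0,7] S   >
  [0,6] S/NP   <
    [0,4] NP   >
      [0,2] NP/N   >
        [0,1] "slowly" : (NP/N)/N
        [1,2] "saw" : N
      [2,4] N   >
        [2,3] "a" : N/(N/NP)
        [3,4] "song" : N/NP
    [4,6] (S/NP)\NP   <
      [4,5] "clearly" : S
      [5,6] "gave" : ((S/NP)\NP)\S
  [6,7] "the" : NP

[0,1] (NP/N)/N  lex  "slowly"
[1,2] N  lex  "saw"
[0,2] NP/N  >  k=1
[2,3] N/(N/NP)  lex  "a"
[3,4] N/NP  lex  "song"
[2,4] N  >  k=3
[0,4] NP  >  k=2
[4,5] S  lex  "clearly"
[5,6] ((S/NP)\NP)\S  lex  "gave"
[4,6] (S/NP)\NP  <  k=5
[0,6] S/NP  <  k=4
[6,7] NP  lex  "the"
[0,7] S  >  k=6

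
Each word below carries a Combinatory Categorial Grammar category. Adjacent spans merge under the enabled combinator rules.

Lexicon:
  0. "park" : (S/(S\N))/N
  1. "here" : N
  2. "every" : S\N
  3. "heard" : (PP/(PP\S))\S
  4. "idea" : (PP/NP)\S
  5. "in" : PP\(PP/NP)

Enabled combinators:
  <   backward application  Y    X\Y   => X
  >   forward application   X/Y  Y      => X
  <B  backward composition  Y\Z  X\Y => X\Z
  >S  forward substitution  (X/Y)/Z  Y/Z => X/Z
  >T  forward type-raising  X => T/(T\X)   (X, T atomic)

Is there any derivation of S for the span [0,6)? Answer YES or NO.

(S/(S\N))/N N S\N (PP/(PP\S))\S (PP/NP)\S PP\(PP/NP)
CKY chart[0,6] = {N/(N\PP), NP/(NP\PP), PP, PP/(PP\PP), S/(S\PP)}; S ∉ chart

NO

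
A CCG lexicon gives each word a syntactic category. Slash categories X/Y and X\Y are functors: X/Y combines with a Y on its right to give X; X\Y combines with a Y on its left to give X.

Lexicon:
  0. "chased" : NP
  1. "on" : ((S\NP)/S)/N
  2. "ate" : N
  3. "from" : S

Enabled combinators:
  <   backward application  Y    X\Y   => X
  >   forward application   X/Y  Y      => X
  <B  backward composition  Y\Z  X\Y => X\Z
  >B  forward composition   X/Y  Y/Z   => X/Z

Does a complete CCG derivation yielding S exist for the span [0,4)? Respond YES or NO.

[0,4] S   <
  [0,1] "chased" : NP
  [1,4] S\NP   >
    [1,3] (S\NP)/S   >
      [1,2] "on" : ((S\NP)/S)/N
      [2,3] "ate" : N
    [3,4] "from" : S

YES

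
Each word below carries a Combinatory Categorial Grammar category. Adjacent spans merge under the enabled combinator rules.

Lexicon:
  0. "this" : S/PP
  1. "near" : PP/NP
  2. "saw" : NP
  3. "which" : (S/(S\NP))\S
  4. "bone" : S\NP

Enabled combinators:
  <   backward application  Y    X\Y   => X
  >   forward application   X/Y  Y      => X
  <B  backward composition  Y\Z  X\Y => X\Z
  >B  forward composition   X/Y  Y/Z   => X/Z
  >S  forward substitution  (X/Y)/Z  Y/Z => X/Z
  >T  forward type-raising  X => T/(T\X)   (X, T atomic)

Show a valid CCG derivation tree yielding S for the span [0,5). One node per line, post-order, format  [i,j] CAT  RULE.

[0,5] S   >
  [0,4] S/(S\NP)   <
    [0,3] S   >
      [0,2] S/NP   >B
        [0,1] "this" : S/PP
        [1,2] "near" : PP/NP
      [2,3] "saw" : NP
    [3,4] "which" : (S/(S\NP))\S
  [4,5] "bone" : S\NP

[0,1] S/PP  lex  "this"
[1,2] PP/NP  lex  "near"
[0,2] S/NP  >B  k=1
[2,3] NP  lex  "saw"
[0,3] S  >  k=2
[3,4] (S/(S\NP))\S  lex  "which"
[0,4] S/(S\NP)  <  k=3
[4,5] S\NP  lex  "bone"
[0,5] S  >  k=4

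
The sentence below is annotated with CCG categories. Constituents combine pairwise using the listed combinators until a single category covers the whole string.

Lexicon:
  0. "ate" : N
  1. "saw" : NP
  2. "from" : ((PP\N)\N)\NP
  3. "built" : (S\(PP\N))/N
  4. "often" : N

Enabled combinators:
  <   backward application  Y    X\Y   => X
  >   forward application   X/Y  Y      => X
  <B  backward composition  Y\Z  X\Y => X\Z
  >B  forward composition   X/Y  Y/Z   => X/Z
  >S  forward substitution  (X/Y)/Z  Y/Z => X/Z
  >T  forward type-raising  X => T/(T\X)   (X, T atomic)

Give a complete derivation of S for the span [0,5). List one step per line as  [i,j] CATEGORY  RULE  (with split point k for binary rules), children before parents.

[0,1] N  lex  "ate"
[1,2] NP  lex  "saw"
[2,3] ((PP\N)\N)\NP  lex  "from"
[1,3] (PP\N)\N  <  k=2
[0,3] PP\N  <  k=1
[3,4] (S\(PP\N))/N  lex  "built"
[4,5] N  lex  "often"
[3,5] S\(PP\N)  >  k=4
[0,5] S  <  k=3

[0,5] S   <
  [0,3] PP\N   <
    [0,1] "ate" : N
    [1,3] (PP\N)\N   <
      [1,2] "saw" : NP
      [2,3] "from" : ((PP\N)\N)\NP
  [3,5] S\(PP\N)   >
    [3,4] "built" : (S\(PP\N))/N
    [4,5] "often" : N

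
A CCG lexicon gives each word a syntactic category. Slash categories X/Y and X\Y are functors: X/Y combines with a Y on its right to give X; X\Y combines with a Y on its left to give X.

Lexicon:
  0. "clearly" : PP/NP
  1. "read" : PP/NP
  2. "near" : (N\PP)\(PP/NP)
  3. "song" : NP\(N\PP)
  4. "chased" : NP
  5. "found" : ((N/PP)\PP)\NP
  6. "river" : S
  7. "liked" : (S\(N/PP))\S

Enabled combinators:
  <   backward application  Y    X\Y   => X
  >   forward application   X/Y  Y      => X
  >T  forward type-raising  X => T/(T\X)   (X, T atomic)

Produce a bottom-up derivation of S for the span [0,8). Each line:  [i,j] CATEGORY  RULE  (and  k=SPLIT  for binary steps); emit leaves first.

[0,1] PP/NP  lex  "clearly"
[1,2] PP/NP  lex  "read"
[2,3] (N\PP)\(PP/NP)  lex  "near"
[1,3] N\PP  <  k=2
[3,4] NP\(N\PP)  lex  "song"
[1,4] NP  <  k=3
[0,4] PP  >  k=1
[4,5] NP  lex  "chased"
[5,6] ((N/PP)\PP)\NP  lex  "found"
[4,6] (N/PP)\PP  <  k=5
[0,6] N/PP  <  k=4
[6,7] S  lex  "river"
[7,8] (S\(N/PP))\S  lex  "liked"
[6,8] S\(N/PP)  <  k=7
[0,8] S  <  k=6

[0,8] S   <
  [0,6] N/PP   <
    [0,4] PP   >
      [0,1] "clearly" : PP/NP
      [1,4] NP   <
        [1,3] N\PP   <
          [1,2] "read" : PP/NP
          [2,3] "near" : (N\PP)\(PP/NP)
        [3,4] "song" : NP\(N\PP)
    [4,6] (N/PP)\PP   <
      [4,5] "chased" : NP
      [5,6] "found" : ((N/PP)\PP)\NP
  [6,8] S\(N/PP)   <
    [6,7] "river" : S
    [7,8] "liked" : (S\(N/PP))\S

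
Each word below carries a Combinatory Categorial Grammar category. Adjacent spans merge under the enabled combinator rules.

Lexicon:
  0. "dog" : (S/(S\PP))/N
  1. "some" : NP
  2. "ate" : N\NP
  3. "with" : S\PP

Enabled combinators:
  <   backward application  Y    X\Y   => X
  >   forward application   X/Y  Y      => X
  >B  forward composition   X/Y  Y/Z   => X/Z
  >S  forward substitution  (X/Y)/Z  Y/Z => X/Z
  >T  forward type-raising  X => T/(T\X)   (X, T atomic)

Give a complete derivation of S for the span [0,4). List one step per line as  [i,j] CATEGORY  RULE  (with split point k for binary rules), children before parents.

[0,4] S   >
  [0,3] S/(S\PP)   >
    [0,1] "dog" : (S/(S\PP))/N
    [1,3] N   >
      [1,2] N/(N\NP)   >T
        [1,2] "some" : NP
      [2,3] "ate" : N\NP
  [3,4] "with" : S\PP

[0,1] (S/(S\PP))/N  lex  "dog"
[1,2] NP  lex  "some"
[1,2] N/(N\NP)  >T
[2,3] N\NP  lex  "ate"
[1,3] N  >  k=2
[0,3] S/(S\PP)  >  k=1
[3,4] S\PP  lex  "with"
[0,4] S  >  k=3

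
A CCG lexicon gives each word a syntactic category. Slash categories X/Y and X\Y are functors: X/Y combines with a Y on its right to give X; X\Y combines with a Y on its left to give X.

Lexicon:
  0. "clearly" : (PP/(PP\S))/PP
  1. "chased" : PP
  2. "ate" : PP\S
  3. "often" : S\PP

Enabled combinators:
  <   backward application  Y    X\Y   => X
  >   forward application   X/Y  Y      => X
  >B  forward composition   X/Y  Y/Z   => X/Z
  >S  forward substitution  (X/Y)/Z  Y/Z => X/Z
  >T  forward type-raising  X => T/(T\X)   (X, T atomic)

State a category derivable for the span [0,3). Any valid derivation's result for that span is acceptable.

[0,4] S   <
  [0,3] PP   >
    [0,2] PP/(PP\S)   >
      [0,1] "clearly" : (PP/(PP\S))/PP
      [1,2] "chased" : PP
    [2,3] "ate" : PP\S
  [3,4] "often" : S\PP

PP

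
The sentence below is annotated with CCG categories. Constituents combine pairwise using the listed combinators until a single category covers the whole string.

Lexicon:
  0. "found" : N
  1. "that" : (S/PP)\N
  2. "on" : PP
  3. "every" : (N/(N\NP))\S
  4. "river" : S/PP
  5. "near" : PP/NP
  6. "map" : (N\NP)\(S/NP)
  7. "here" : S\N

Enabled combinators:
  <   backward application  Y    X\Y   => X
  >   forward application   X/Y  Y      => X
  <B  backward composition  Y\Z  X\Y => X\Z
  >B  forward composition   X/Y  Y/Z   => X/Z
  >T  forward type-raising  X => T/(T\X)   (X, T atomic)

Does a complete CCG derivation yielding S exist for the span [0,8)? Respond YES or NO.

[0,8] S   <
  [0,7] N   >
    [0,4] N/(N\NP)   <
      [0,3] S   >
        [0,2] S/PP   <
          [0,1] "found" : N
          [1,2] "that" : (S/PP)\N
        [2,3] "on" : PP
      [3,4] "every" : (N/(N\NP))\S
    [4,7] N\NP   <
      [4,6] S/NP   >B
        [4,5] "river" : S/PP
        [5,6] "near" : PP/NP
      [6,7] "map" : (N\NP)\(S/NP)
  [7,8] "here" : S\N

YES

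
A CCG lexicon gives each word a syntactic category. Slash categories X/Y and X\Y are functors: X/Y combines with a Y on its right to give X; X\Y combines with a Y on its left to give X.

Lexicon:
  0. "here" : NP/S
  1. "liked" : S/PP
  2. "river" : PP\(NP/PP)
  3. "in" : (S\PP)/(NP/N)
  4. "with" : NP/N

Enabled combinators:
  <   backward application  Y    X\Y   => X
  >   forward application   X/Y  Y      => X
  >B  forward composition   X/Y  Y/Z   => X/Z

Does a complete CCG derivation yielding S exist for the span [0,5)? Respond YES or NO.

YES

[0,5] S   <
  [0,3] PP   <
    [0,2] NP/PP   >B
      [0,1] "here" : NP/S
      [1,2] "liked" : S/PP
    [2,3] "river" : PP\(NP/PP)
  [3,5] S\PP   >
    [3,4] "in" : (S\PP)/(NP/N)
    [4,5] "with" : NP/N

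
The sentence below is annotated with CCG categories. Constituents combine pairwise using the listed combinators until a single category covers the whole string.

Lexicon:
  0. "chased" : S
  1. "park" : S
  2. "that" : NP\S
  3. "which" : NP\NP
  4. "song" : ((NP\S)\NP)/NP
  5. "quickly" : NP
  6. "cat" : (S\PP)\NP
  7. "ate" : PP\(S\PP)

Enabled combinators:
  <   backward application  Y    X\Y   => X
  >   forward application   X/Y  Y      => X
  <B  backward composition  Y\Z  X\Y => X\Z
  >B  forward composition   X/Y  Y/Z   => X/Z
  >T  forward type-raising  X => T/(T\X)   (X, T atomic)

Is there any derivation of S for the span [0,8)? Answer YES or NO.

S S NP\S NP\NP ((NP\S)\NP)/NP NP (S\PP)\NP PP\(S\PP)
CKY chart[0,8] = {N/(N\PP), NP/(NP\PP), PP, PP/(PP\PP), S/(S\PP)}; S ∉ chart

NO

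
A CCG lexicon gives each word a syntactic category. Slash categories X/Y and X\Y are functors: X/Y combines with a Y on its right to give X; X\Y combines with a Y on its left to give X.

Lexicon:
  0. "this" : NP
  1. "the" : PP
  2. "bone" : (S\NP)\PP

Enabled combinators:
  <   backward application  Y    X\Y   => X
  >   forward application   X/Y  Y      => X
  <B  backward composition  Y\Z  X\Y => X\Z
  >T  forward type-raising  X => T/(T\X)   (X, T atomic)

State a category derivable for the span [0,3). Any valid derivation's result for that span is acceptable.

[0,3] S   <
  [0,1] "this" : NP
  [1,3] S\NP   <
    [1,2] "the" : PP
    [2,3] "bone" : (S\NP)\PP

S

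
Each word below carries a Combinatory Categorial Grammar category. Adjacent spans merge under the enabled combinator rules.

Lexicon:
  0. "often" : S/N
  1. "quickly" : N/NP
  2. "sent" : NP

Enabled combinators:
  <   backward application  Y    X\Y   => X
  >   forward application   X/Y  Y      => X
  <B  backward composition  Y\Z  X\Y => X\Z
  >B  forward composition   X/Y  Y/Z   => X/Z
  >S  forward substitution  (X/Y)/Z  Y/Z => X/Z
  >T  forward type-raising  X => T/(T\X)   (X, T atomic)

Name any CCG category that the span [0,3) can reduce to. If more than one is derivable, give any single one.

[0,3] S   >
  [0,1] "often" : S/N
  [1,3] N   >
    [1,2] "quickly" : N/NP
    [2,3] "sent" : NP

S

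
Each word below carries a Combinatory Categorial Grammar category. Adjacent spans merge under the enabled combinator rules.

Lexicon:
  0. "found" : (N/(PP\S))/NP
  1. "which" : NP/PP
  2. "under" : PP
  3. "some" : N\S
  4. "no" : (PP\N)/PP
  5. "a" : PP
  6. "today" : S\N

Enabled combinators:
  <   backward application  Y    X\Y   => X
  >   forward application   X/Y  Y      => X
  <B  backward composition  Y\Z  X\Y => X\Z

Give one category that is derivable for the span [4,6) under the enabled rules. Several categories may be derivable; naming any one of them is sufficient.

PP\N

[0,7] S   <
  [0,6] N   >
    [0,3] N/(PP\S)   >
      [0,1] "found" : (N/(PP\S))/NP
      [1,3] NP   >
        [1,2] "which" : NP/PP
        [2,3] "under" : PP
    [3,6] PP\S   <B
      [3,4] "some" : N\S
      [4,6] PP\N   >
        [4,5] "no" : (PP\N)/PP
        [5,6] "a" : PP
  [6,7] "today" : S\N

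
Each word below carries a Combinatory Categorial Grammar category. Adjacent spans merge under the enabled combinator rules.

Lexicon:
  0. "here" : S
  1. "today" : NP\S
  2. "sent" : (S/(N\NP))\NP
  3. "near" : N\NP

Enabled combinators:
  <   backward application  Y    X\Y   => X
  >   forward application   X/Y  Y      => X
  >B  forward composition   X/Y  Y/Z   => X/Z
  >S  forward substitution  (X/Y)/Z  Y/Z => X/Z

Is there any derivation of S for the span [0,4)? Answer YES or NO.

[0,4] S   >
  [0,3] S/(N\NP)   <
    [0,2] NP   <
      [0,1] "here" : S
      [1,2] "today" : NP\S
    [2,3] "sent" : (S/(N\NP))\NP
  [3,4] "near" : N\NP

YES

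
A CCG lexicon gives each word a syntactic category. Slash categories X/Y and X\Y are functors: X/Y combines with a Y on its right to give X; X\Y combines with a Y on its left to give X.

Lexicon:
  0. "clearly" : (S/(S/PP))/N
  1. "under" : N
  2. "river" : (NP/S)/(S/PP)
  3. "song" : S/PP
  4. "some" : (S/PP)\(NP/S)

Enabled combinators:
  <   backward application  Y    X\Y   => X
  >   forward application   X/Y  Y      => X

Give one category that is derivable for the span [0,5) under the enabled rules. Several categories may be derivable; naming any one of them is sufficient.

S

[0,5] S   >
  [0,2] S/(S/PP)   >
    [0,1] "clearly" : (S/(S/PP))/N
    [1,2] "under" : N
  [2,5] S/PP   <
    [2,4] NP/S   >
      [2,3] "river" : (NP/S)/(S/PP)
      [3,4] "song" : S/PP
    [4,5] "some" : (S/PP)\(NP/S)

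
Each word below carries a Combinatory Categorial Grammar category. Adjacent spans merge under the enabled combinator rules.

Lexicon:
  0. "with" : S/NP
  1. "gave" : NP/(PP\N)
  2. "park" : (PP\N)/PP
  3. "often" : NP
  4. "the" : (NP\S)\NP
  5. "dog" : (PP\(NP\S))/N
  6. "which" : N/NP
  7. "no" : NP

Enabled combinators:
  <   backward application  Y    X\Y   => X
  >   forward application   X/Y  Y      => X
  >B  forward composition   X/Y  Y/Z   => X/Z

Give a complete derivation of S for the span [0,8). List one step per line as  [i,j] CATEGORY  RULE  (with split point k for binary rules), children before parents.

[0,1] S/NP  lex  "with"
[1,2] NP/(PP\N)  lex  "gave"
[2,3] (PP\N)/PP  lex  "park"
[1,3] NP/PP  >B  k=2
[0,3] S/PP  >B  k=1
[3,4] NP  lex  "often"
[4,5] (NP\S)\NP  lex  "the"
[3,5] NP\S  <  k=4
[5,6] (PP\(NP\S))/N  lex  "dog"
[6,7] N/NP  lex  "which"
[7,8] NP  lex  "no"
[6,8] N  >  k=7
[5,8] PP\(NP\S)  >  k=6
[3,8] PP  <  k=5
[0,8] S  >  k=3

[0,8] S   >
  [0,3] S/PP   >B
    [0,1] "with" : S/NP
    [1,3] NP/PP   >B
      [1,2] "gave" : NP/(PP\N)
      [2,3] "park" : (PP\N)/PP
  [3,8] PP   <
    [3,5] NP\S   <
      [3,4] "often" : NP
      [4,5] "the" : (NP\S)\NP
    [5,8] PP\(NP\S)   >
      [5,6] "dog" : (PP\(NP\S))/N
      [6,8] N   >
        [6,7] "which" : N/NP
        [7,8] "no" : NP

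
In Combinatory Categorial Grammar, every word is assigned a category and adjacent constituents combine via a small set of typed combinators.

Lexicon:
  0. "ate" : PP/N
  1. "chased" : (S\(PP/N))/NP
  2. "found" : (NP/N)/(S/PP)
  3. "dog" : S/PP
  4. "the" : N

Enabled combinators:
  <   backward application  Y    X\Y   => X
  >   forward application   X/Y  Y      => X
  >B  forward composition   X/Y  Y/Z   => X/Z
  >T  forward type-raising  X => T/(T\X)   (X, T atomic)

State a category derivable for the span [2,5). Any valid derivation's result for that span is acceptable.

[0,5] S   <
  [0,1] "ate" : PP/N
  [1,5] S\(PP/N)   >
    [1,2] "chased" : (S\(PP/N))/NP
    [2,5] NP   >
      [2,4] NP/N   >
        [2,3] "found" : (NP/N)/(S/PP)
        [3,4] "dog" : S/PP
      [4,5] "the" : N

NP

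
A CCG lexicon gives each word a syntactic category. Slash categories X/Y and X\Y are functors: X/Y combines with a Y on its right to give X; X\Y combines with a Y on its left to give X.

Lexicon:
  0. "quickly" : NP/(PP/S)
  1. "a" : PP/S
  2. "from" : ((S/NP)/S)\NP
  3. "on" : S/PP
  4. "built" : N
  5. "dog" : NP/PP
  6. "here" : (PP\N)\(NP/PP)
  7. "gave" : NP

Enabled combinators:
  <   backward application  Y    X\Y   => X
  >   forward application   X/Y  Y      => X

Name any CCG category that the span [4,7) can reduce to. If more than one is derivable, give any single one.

[0,8] S   >
  [0,7] S/NP   >
    [0,3] (S/NP)/S   <
      [0,2] NP   >
        [0,1] "quickly" : NP/(PP/S)
        [1,2] "a" : PP/S
      [2,3] "from" : ((S/NP)/S)\NP
    [3,7] S   >
      [3,4] "on" : S/PP
      [4,7] PP   <
        [4,5] "built" : N
        [5,7] PP\N   <
          [5,6] "dog" : NP/PP
          [6,7] "here" : (PP\N)\(NP/PP)
  [7,8] "gave" : NP

PP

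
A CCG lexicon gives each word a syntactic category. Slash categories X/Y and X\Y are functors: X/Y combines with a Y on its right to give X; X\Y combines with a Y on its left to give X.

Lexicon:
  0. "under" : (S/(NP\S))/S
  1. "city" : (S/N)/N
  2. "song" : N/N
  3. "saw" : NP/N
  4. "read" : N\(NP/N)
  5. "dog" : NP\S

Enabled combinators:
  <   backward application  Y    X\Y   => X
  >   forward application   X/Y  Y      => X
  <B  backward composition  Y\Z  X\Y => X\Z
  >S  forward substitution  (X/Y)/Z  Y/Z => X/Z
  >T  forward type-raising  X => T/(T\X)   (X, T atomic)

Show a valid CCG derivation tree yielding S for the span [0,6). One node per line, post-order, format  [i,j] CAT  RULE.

[0,6] S   >
  [0,5] S/(NP\S)   >
    [0,1] "under" : (S/(NP\S))/S
    [1,5] S   >
      [1,3] S/N   >S
        [1,2] "city" : (S/N)/N
        [2,3] "song" : N/N
      [3,5] N   <
        [3,4] "saw" : NP/N
        [4,5] "read" : N\(NP/N)
  [5,6] "dog" : NP\S

[0,1] (S/(NP\S))/S  lex  "under"
[1,2] (S/N)/N  lex  "city"
[2,3] N/N  lex  "song"
[1,3] S/N  >S  k=2
[3,4] NP/N  lex  "saw"
[4,5] N\(NP/N)  lex  "read"
[3,5] N  <  k=4
[1,5] S  >  k=3
[0,5] S/(NP\S)  >  k=1
[5,6] NP\S  lex  "dog"
[0,6] S  >  k=5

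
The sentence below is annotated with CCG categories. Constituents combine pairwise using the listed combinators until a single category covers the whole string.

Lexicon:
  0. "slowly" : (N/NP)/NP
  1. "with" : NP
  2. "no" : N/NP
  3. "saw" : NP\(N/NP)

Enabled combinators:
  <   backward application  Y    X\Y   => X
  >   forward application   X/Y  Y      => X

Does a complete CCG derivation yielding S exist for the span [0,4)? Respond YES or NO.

(N/NP)/NP NP N/NP NP\(N/NP)
CKY chart[0,4] = {N}; S ∉ chart

NO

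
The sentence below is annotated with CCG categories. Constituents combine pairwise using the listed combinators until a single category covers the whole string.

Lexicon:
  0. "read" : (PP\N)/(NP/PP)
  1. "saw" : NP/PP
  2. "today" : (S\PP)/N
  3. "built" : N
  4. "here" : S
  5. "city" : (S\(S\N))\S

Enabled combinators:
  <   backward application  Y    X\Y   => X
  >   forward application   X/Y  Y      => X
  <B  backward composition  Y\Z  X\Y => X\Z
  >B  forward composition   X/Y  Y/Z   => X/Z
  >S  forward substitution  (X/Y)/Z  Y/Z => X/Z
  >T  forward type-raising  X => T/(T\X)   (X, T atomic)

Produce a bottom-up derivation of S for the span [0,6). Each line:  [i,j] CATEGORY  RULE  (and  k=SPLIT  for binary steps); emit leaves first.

[0,6] S   <
  [0,4] S\N   <B
    [0,2] PP\N   >
      [0,1] "read" : (PP\N)/(NP/PP)
      [1,2] "saw" : NP/PP
    [2,4] S\PP   >
      [2,3] "today" : (S\PP)/N
      [3,4] "built" : N
  [4,6] S\(S\N)   <
    [4,5] "here" : S
    [5,6] "city" : (S\(S\N))\S

[0,1] (PP\N)/(NP/PP)  lex  "read"
[1,2] NP/PP  lex  "saw"
[0,2] PP\N  >  k=1
[2,3] (S\PP)/N  lex  "today"
[3,4] N  lex  "built"
[2,4] S\PP  >  k=3
[0,4] S\N  <B  k=2
[4,5] S  lex  "here"
[5,6] (S\(S\N))\S  lex  "city"
[4,6] S\(S\N)  <  k=5
[0,6] S  <  k=4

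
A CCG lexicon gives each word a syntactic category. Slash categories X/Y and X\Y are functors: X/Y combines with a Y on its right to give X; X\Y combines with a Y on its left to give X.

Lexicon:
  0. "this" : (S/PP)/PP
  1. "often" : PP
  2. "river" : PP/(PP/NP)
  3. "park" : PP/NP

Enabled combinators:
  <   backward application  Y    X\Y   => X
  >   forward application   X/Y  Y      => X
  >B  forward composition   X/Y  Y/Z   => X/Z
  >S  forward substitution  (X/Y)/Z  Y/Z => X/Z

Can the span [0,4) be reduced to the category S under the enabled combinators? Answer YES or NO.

[0,4] S   >
  [0,2] S/PP   >
    [0,1] "this" : (S/PP)/PP
    [1,2] "often" : PP
  [2,4] PP   >
    [2,3] "river" : PP/(PP/NP)
    [3,4] "park" : PP/NP

YES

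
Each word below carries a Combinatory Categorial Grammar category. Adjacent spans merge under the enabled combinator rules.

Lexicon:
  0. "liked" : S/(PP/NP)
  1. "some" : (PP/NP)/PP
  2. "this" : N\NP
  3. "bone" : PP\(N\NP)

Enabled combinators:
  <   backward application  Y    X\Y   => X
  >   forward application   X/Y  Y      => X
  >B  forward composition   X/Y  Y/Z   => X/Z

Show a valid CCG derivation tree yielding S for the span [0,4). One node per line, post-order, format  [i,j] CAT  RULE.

[0,4] S   >
  [0,2] S/PP   >B
    [0,1] "liked" : S/(PP/NP)
    [1,2] "some" : (PP/NP)/PP
  [2,4] PP   <
    [2,3] "this" : N\NP
    [3,4] "bone" : PP\(N\NP)

[0,1] S/(PP/NP)  lex  "liked"
[1,2] (PP/NP)/PP  lex  "some"
[0,2] S/PP  >B  k=1
[2,3] N\NP  lex  "this"
[3,4] PP\(N\NP)  lex  "bone"
[2,4] PP  <  k=3
[0,4] S  >  k=2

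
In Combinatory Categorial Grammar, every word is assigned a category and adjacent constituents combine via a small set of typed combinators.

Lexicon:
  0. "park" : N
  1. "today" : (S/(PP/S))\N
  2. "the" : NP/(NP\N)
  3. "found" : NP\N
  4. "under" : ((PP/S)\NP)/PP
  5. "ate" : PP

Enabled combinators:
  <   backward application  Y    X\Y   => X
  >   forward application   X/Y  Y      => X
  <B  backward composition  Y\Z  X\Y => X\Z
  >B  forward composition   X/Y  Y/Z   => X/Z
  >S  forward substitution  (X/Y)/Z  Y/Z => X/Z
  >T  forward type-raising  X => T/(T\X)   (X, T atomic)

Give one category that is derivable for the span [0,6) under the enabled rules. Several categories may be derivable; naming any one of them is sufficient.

[0,6] S   >
  [0,2] S/(PP/S)   <
    [0,1] "park" : N
    [1,2] "today" : (S/(PP/S))\N
  [2,6] PP/S   <
    [2,4] NP   >
      [2,3] "the" : NP/(NP\N)
      [3,4] "found" : NP\N
    [4,6] (PP/S)\NP   >
      [4,5] "under" : ((PP/S)\NP)/PP
      [5,6] "ate" : PP

S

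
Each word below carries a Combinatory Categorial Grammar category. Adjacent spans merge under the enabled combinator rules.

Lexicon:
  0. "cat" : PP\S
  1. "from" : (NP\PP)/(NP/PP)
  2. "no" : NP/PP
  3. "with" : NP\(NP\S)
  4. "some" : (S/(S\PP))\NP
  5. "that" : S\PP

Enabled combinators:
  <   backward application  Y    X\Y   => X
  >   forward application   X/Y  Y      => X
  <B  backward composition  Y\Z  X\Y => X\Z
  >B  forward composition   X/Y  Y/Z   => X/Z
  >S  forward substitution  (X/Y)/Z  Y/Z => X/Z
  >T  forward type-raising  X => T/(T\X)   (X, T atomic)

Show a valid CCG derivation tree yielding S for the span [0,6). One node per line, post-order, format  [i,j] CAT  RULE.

[0,1] PP\S  lex  "cat"
[1,2] (NP\PP)/(NP/PP)  lex  "from"
[2,3] NP/PP  lex  "no"
[1,3] NP\PP  >  k=2
[0,3] NP\S  <B  k=1
[3,4] NP\(NP\S)  lex  "with"
[0,4] NP  <  k=3
[4,5] (S/(S\PP))\NP  lex  "some"
[0,5] S/(S\PP)  <  k=4
[5,6] S\PP  lex  "that"
[0,6] S  >  k=5

[0,6] S   >
  [0,5] S/(S\PP)   <
    [0,4] NP   <
      [0,3] NP\S   <B
        [0,1] "cat" : PP\S
        [1,3] NP\PP   >
          [1,2] "from" : (NP\PP)/(NP/PP)
          [2,3] "no" : NP/PP
      [3,4] "with" : NP\(NP\S)
    [4,5] "some" : (S/(S\PP))\NP
  [5,6] "that" : S\PP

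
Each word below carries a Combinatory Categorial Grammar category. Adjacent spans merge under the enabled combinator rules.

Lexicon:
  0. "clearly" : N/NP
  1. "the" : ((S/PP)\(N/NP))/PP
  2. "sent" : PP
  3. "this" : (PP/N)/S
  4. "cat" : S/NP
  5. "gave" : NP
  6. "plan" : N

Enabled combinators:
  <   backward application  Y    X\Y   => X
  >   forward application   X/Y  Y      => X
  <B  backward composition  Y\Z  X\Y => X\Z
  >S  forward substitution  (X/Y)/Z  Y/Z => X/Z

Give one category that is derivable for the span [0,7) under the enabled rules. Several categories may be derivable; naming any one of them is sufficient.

[0,7] S   >
  [0,3] S/PP   <
    [0,1] "clearly" : N/NP
    [1,3] (S/PP)\(N/NP)   >
      [1,2] "the" : ((S/PP)\(N/NP))/PP
      [2,3] "sent" : PP
  [3,7] PP   >
    [3,6] PP/N   >
      [3,4] "this" : (PP/N)/S
      [4,6] S   >
        [4,5] "cat" : S/NP
        [5,6] "gave" : NP
    [6,7] "plan" : N

S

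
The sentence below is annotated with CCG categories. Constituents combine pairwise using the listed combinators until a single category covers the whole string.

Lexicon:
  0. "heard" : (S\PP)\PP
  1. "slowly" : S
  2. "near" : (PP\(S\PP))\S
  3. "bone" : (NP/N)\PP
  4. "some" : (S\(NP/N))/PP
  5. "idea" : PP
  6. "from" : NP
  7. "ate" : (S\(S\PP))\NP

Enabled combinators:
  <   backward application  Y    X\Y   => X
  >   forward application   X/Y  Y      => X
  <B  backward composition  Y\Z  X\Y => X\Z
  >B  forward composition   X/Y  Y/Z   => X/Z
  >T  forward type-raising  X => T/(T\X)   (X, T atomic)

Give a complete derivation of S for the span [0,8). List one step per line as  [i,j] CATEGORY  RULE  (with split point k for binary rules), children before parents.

[0,1] (S\PP)\PP  lex  "heard"
[1,2] S  lex  "slowly"
[2,3] (PP\(S\PP))\S  lex  "near"
[1,3] PP\(S\PP)  <  k=2
[0,3] PP\PP  <B  k=1
[3,4] (NP/N)\PP  lex  "bone"
[4,5] (S\(NP/N))/PP  lex  "some"
[5,6] PP  lex  "idea"
[4,6] S\(NP/N)  >  k=5
[3,6] S\PP  <B  k=4
[0,6] S\PP  <B  k=3
[6,7] NP  lex  "from"
[7,8] (S\(S\PP))\NP  lex  "ate"
[6,8] S\(S\PP)  <  k=7
[0,8] S  <  k=6

[0,8] S   <
  [0,6] S\PP   <B
    [0,3] PP\PP   <B
      [0,1] "heard" : (S\PP)\PP
      [1,3] PP\(S\PP)   <
        [1,2] "slowly" : S
        [2,3] "near" : (PP\(S\PP))\S
    [3,6] S\PP   <B
      [3,4] "bone" : (NP/N)\PP
      [4,6] S\(NP/N)   >
        [4,5] "some" : (S\(NP/N))/PP
        [5,6] "idea" : PP
  [6,8] S\(S\PP)   <
    [6,7] "from" : NP
    [7,8] "ate" : (S\(S\PP))\NP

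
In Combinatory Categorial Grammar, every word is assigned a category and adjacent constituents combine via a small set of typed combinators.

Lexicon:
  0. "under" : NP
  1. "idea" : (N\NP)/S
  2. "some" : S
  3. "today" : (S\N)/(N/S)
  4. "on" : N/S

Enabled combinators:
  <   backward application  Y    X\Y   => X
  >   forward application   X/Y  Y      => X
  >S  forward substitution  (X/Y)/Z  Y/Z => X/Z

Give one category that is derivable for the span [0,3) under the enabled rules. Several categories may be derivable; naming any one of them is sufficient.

[0,5] S   <
  [0,3] N   <
    [0,1] "under" : NP
    [1,3] N\NP   >
      [1,2] "idea" : (N\NP)/S
      [2,3] "some" : S
  [3,5] S\N   >
    [3,4] "today" : (S\N)/(N/S)
    [4,5] "on" : N/S

N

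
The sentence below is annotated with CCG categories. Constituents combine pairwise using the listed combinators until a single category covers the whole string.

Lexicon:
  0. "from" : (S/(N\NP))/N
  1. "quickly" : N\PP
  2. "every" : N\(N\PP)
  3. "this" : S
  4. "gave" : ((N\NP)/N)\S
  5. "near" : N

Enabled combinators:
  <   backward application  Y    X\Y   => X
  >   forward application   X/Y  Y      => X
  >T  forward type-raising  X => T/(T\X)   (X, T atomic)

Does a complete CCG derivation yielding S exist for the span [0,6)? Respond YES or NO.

YES

[0,6] S   >
  [0,3] S/(N\NP)   >
    [0,1] "from" : (S/(N\NP))/N
    [1,3] N   <
      [1,2] "quickly" : N\PP
      [2,3] "every" : N\(N\PP)
  [3,6] N\NP   >
    [3,5] (N\NP)/N   <
      [3,4] "this" : S
      [4,5] "gave" : ((N\NP)/N)\S
    [5,6] "near" : N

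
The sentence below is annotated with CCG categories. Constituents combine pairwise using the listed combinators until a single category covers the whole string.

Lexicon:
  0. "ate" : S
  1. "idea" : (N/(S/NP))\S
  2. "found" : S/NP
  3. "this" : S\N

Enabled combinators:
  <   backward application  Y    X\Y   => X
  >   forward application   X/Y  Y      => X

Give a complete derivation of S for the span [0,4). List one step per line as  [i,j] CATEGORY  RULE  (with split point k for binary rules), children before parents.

[0,1] S  lex  "ate"
[1,2] (N/(S/NP))\S  lex  "idea"
[0,2] N/(S/NP)  <  k=1
[2,3] S/NP  lex  "found"
[0,3] N  >  k=2
[3,4] S\N  lex  "this"
[0,4] S  <  k=3

[0,4] S   <
  [0,3] N   >
    [0,2] N/(S/NP)   <
      [0,1] "ate" : S
      [1,2] "idea" : (N/(S/NP))\S
    [2,3] "found" : S/NP
  [3,4] "this" : S\N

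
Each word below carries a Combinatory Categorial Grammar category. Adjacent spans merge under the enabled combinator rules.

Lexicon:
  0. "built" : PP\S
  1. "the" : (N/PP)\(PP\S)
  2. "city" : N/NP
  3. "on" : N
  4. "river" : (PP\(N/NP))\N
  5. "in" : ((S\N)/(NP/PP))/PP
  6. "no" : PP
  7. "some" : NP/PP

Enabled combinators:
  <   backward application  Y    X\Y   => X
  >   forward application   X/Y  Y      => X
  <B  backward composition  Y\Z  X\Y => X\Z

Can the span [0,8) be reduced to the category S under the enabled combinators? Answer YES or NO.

[0,8] S   <
  [0,5] N   >
    [0,2] N/PP   <
      [0,1] "built" : PP\S
      [1,2] "the" : (N/PP)\(PP\S)
    [2,5] PP   <
      [2,3] "city" : N/NP
      [3,5] PP\(N/NP)   <
        [3,4] "on" : N
        [4,5] "river" : (PP\(N/NP))\N
  [5,8] S\N   >
    [5,7] (S\N)/(NP/PP)   >
      [5,6] "in" : ((S\N)/(NP/PP))/PP
      [6,7] "no" : PP
    [7,8] "some" : NP/PP

YES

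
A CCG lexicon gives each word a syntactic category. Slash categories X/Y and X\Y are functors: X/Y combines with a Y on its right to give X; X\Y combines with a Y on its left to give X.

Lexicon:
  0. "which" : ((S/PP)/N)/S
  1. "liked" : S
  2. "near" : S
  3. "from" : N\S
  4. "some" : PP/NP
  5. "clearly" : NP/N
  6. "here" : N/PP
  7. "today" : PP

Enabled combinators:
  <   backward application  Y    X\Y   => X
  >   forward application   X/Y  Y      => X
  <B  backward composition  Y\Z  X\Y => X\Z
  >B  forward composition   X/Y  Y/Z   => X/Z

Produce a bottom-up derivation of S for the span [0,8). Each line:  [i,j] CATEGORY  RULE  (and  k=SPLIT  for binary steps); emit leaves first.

[0,8] S   >
  [0,4] S/PP   >
    [0,2] (S/PP)/N   >
      [0,1] "which" : ((S/PP)/N)/S
      [1,2] "liked" : S
    [2,4] N   <
      [2,3] "near" : S
      [3,4] "from" : N\S
  [4,8] PP   >
    [4,5] "some" : PP/NP
    [5,8] NP   >
      [5,6] "clearly" : NP/N
      [6,8] N   >
        [6,7] "here" : N/PP
        [7,8] "today" : PP

[0,1] ((S/PP)/N)/S  lex  "which"
[1,2] S  lex  "liked"
[0,2] (S/PP)/N  >  k=1
[2,3] S  lex  "near"
[3,4] N\S  lex  "from"
[2,4] N  <  k=3
[0,4] S/PP  >  k=2
[4,5] PP/NP  lex  "some"
[5,6] NP/N  lex  "clearly"
[6,7] N/PP  lex  "here"
[7,8] PP  lex  "today"
[6,8] N  >  k=7
[5,8] NP  >  k=6
[4,8] PP  >  k=5
[0,8] S  >  k=4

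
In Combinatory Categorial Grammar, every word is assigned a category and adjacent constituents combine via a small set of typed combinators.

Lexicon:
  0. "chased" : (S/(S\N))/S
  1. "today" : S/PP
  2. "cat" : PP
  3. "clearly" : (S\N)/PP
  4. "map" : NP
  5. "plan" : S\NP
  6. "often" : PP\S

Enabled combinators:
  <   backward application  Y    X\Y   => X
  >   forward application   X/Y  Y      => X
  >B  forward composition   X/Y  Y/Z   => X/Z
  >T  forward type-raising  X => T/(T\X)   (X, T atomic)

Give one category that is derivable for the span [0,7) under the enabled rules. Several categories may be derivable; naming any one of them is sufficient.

S

[0,7] S   >
  [0,3] S/(S\N)   >
    [0,1] "chased" : (S/(S\N))/S
    [1,3] S   >
      [1,2] "today" : S/PP
      [2,3] "cat" : PP
  [3,7] S\N   >
    [3,4] "clearly" : (S\N)/PP
    [4,7] PP   <
      [4,6] S   <
        [4,5] "map" : NP
        [5,6] "plan" : S\NP
      [6,7] "often" : PP\S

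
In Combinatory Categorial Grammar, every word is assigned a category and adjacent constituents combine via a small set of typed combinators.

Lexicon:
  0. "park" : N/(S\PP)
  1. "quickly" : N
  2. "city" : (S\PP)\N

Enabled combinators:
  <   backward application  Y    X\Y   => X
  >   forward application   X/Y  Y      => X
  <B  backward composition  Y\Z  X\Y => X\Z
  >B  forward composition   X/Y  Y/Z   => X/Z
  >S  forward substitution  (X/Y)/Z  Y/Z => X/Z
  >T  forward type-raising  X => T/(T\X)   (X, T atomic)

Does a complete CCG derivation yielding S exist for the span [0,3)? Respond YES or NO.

NO

N/(S\PP) N (S\PP)\N
CKY chart[0,3] = {N, N/(N\N), NP/(NP\N), PP/(PP\N), S/(S\N)}; S ∉ chart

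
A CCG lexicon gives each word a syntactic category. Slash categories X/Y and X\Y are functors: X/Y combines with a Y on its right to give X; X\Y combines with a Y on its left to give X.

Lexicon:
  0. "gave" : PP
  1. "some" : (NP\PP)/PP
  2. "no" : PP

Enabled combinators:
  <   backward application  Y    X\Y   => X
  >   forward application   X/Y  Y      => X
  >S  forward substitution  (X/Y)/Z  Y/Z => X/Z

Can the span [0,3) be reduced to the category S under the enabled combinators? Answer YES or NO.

NO

PP (NP\PP)/PP PP
CKY chart[0,3] = {NP}; S ∉ chart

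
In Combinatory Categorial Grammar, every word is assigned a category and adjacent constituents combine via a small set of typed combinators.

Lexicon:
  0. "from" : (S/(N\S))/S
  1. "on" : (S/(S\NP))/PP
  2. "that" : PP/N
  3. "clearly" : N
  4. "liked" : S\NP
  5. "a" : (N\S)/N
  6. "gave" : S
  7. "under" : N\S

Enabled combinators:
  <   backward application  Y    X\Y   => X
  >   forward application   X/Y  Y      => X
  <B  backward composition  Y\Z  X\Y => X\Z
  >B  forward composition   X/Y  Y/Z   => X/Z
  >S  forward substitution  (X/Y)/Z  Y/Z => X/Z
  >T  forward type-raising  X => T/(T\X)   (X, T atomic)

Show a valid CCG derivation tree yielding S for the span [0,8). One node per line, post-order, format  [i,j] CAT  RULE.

[0,8] S   >
  [0,5] S/(N\S)   >
    [0,1] "from" : (S/(N\S))/S
    [1,5] S   >
      [1,4] S/(S\NP)   >
        [1,2] "on" : (S/(S\NP))/PP
        [2,4] PP   >
          [2,3] "that" : PP/N
          [3,4] "clearly" : N
      [4,5] "liked" : S\NP
  [5,8] N\S   >
    [5,6] "a" : (N\S)/N
    [6,8] N   <
      [6,7] "gave" : S
      [7,8] "under" : N\S

[0,1] (S/(N\S))/S  lex  "from"
[1,2] (S/(S\NP))/PP  lex  "on"
[2,3] PP/N  lex  "that"
[3,4] N  lex  "clearly"
[2,4] PP  >  k=3
[1,4] S/(S\NP)  >  k=2
[4,5] S\NP  lex  "liked"
[1,5] S  >  k=4
[0,5] S/(N\S)  >  k=1
[5,6] (N\S)/N  lex  "a"
[6,7] S  lex  "gave"
[7,8] N\S  lex  "under"
[6,8] N  <  k=7
[5,8] N\S  >  k=6
[0,8] S  >  k=5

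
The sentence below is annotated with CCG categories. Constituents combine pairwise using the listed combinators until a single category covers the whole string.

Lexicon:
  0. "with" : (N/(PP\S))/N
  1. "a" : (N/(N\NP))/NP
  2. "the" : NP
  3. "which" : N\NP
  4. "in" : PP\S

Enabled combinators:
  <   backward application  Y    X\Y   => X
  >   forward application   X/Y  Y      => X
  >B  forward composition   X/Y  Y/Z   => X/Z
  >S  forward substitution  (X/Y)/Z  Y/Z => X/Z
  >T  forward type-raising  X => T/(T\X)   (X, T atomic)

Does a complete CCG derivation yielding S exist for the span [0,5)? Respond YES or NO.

(N/(PP\S))/N (N/(N\NP))/NP NP N\NP PP\S
CKY chart[0,5] = {N, N/(N\N), NP/(NP\N), PP/(PP\N), S/(S\N)}; S ∉ chart

NO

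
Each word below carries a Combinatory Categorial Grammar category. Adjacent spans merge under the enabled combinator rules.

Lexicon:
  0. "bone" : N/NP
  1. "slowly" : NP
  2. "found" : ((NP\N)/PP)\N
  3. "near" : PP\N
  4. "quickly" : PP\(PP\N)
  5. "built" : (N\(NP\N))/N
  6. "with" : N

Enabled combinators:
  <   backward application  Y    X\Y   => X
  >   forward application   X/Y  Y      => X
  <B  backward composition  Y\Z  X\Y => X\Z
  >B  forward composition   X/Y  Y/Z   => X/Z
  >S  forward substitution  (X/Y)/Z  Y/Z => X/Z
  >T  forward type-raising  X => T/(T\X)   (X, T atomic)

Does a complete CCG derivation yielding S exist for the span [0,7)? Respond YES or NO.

NO

N/NP NP ((NP\N)/PP)\N PP\N PP\(PP\N) (N\(NP\N))/N N
CKY chart[0,7] = {N, N/(N\N), NP/(NP\N), PP/(PP\N), S/(S\N)}; S ∉ chart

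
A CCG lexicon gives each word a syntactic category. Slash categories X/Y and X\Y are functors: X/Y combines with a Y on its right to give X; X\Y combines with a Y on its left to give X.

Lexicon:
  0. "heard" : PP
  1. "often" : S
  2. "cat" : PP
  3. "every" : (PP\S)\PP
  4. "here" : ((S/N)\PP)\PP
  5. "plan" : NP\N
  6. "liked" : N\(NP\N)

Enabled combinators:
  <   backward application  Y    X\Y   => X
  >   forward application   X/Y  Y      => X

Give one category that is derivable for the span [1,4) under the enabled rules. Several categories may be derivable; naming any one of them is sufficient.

PP

[0,7] S   >
  [0,5] S/N   <
    [0,1] "heard" : PP
    [1,5] (S/N)\PP   <
      [1,4] PP   <
        [1,2] "often" : S
        [2,4] PP\S   <
          [2,3] "cat" : PP
          [3,4] "every" : (PP\S)\PP
      [4,5] "here" : ((S/N)\PP)\PP
  [5,7] N   <
    [5,6] "plan" : NP\N
    [6,7] "liked" : N\(NP\N)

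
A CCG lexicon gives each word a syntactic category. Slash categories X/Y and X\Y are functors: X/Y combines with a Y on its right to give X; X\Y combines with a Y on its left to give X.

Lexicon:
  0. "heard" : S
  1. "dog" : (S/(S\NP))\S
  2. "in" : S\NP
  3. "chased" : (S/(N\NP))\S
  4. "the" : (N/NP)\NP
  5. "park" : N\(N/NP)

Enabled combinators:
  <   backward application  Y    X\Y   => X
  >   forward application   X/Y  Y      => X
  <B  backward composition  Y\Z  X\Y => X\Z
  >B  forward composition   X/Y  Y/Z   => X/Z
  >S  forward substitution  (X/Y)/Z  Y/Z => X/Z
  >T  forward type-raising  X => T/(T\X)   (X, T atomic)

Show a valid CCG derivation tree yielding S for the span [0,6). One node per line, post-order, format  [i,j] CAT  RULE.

[0,6] S   >
  [0,4] S/(N\NP)   <
    [0,3] S   >
      [0,2] S/(S\NP)   <
        [0,1] "heard" : S
        [1,2] "dog" : (S/(S\NP))\S
      [2,3] "in" : S\NP
    [3,4] "chased" : (S/(N\NP))\S
  [4,6] N\NP   <B
    [4,5] "the" : (N/NP)\NP
    [5,6] "park" : N\(N/NP)

[0,1] S  lex  "heard"
[1,2] (S/(S\NP))\S  lex  "dog"
[0,2] S/(S\NP)  <  k=1
[2,3] S\NP  lex  "in"
[0,3] S  >  k=2
[3,4] (S/(N\NP))\S  lex  "chased"
[0,4] S/(N\NP)  <  k=3
[4,5] (N/NP)\NP  lex  "the"
[5,6] N\(N/NP)  lex  "park"
[4,6] N\NP  <B  k=5
[0,6] S  >  k=4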